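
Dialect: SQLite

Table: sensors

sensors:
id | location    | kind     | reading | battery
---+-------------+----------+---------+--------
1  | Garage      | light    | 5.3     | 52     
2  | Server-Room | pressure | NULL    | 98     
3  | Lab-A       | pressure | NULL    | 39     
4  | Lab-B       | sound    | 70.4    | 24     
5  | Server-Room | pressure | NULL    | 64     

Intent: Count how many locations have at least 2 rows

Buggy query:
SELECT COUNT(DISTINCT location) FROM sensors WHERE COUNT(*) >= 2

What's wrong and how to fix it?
Bug: COUNT(*) cannot appear in WHERE; the per-group count doesn't exist yet

Fix: Use a subquery that GROUPs and filters with HAVING, then count its rows

Corrected query:
SELECT COUNT(*) FROM (SELECT location FROM sensors GROUP BY location HAVING COUNT(*) >= 2)

Result:
COUNT(*)
--------
1       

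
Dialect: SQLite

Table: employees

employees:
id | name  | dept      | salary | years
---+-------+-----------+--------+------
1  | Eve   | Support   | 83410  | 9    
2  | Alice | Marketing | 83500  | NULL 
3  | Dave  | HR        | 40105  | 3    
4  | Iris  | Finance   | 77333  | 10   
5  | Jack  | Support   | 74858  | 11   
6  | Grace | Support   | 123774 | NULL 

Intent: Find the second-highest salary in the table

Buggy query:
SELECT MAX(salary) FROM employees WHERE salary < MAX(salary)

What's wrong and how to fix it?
Bug: The inner MAX is an aggregate inside WHERE, which is not allowed

Fix: Compute the overall MAX in a subquery, then take MAX of rows below it

Corrected query:
SELECT MAX(salary) FROM employees WHERE salary < (SELECT MAX(salary) FROM employees)

Result:
MAX(salary)
-----------
83500      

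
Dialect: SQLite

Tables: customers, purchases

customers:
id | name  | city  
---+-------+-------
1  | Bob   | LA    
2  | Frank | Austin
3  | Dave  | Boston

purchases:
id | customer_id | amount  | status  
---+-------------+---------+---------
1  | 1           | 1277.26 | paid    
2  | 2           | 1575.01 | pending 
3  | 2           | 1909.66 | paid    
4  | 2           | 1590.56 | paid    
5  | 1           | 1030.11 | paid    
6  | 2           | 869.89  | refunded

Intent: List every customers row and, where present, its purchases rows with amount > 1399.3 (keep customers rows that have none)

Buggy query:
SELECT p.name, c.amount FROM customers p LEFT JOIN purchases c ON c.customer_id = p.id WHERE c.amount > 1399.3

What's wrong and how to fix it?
Bug: Filtering c.amount in WHERE discards the NULL rows produced by LEFT JOIN, turning it into an inner join

Fix: Move the right-table condition into the ON clause so unmatched parents are kept

Corrected query:
SELECT p.name, c.amount FROM customers p LEFT JOIN purchases c ON c.customer_id = p.id AND c.amount > 1399.3

Result:
name  | amount 
------+--------
Bob   | NULL   
Frank | 1575.01
Frank | 1590.56
Frank | 1909.66
Dave  | NULL   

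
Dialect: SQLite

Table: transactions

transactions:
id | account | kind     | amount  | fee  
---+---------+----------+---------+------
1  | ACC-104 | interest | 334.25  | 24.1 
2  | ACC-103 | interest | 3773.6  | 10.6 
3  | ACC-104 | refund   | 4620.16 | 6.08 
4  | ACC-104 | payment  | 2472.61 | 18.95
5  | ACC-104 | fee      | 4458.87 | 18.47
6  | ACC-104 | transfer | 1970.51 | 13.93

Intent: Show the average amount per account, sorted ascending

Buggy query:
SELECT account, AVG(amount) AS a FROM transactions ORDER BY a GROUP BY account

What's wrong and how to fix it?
Bug: ORDER BY appears before GROUP BY; SQL clause order requires GROUP BY first

Fix: Move ORDER BY to the end, after GROUP BY

Corrected query:
SELECT account, AVG(amount) AS a FROM transactions GROUP BY account ORDER BY a

Result:
account | a      
--------+--------
ACC-104 | 2771.28
ACC-103 | 3773.6 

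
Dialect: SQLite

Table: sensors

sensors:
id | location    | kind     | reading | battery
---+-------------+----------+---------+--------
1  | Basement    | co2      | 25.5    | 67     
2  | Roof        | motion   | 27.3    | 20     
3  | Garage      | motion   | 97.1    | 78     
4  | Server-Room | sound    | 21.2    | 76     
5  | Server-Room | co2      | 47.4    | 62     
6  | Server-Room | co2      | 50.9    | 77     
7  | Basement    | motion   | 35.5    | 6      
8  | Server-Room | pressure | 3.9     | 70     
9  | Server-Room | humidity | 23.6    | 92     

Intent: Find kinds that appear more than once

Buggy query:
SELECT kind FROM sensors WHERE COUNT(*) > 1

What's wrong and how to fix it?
Bug: WHERE can't reference COUNT(*); aggregates are computed after WHERE

Fix: GROUP BY kind, then filter groups with HAVING COUNT(*) > 1

Corrected query:
SELECT kind FROM sensors GROUP BY kind HAVING COUNT(*) > 1

Result:
kind  
------
co2   
motion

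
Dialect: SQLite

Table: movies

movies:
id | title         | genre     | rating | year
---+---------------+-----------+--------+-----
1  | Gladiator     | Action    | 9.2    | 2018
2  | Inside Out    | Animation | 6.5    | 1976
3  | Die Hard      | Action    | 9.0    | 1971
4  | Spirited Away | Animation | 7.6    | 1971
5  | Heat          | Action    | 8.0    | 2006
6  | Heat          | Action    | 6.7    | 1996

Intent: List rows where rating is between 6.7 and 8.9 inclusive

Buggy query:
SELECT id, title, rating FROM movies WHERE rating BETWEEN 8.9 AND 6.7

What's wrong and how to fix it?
Bug: BETWEEN expects the lower bound first; with 8.9 AND 6.7 the range is empty

Fix: Write BETWEEN 6.7 AND 8.9

Corrected query:
SELECT id, title, rating FROM movies WHERE rating BETWEEN 6.7 AND 8.9

Result:
id | title         | rating
---+---------------+-------
4  | Spirited Away | 7.6   
5  | Heat          | 8     
6  | Heat          | 6.7   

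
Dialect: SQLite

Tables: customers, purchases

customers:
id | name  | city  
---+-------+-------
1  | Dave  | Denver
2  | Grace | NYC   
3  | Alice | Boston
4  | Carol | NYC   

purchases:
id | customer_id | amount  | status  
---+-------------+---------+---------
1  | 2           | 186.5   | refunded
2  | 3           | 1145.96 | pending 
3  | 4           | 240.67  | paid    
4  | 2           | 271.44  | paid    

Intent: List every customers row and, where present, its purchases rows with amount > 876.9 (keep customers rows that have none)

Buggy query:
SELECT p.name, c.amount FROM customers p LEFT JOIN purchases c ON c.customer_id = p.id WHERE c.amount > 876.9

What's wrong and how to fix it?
Bug: A WHERE condition on the right-hand table after LEFT JOIN drops unmatched parents

Fix: Put 'c.amount > 876.9' in the JOIN's ON clause instead of WHERE

Corrected query:
SELECT p.name, c.amount FROM customers p LEFT JOIN purchases c ON c.customer_id = p.id AND c.amount > 876.9

Result:
name  | amount 
------+--------
Dave  | NULL   
Grace | NULL   
Alice | 1145.96
Carol | NULL   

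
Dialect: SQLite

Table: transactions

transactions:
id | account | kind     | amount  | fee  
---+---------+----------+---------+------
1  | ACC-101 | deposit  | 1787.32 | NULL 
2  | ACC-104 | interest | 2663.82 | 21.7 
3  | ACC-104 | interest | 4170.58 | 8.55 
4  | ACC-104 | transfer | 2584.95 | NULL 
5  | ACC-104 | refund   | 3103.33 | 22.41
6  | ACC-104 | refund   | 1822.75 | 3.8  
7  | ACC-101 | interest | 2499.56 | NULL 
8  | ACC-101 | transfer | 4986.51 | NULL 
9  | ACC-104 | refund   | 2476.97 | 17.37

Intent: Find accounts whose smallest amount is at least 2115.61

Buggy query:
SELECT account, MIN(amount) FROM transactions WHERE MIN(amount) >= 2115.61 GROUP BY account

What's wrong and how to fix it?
Bug: Aggregates like MIN are computed per group after WHERE runs

Fix: Replace WHERE with HAVING after the GROUP BY

Corrected query:
SELECT account, MIN(amount) FROM transactions GROUP BY account HAVING MIN(amount) >= 2115.61

Result:
(no rows)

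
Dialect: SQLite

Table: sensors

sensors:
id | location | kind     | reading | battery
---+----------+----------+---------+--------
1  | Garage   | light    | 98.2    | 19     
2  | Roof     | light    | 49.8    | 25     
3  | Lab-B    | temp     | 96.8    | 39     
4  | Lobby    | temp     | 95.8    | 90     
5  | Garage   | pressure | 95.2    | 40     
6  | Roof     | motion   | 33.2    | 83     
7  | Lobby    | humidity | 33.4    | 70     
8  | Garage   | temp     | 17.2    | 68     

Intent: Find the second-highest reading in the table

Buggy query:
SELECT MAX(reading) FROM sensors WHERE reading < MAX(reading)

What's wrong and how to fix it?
Bug: MAX(reading) on the right of the comparison is an aggregate-in-WHERE error

Fix: Compute the overall MAX in a subquery, then take MAX of rows below it

Corrected query:
SELECT MAX(reading) FROM sensors WHERE reading < (SELECT MAX(reading) FROM sensors)

Result:
MAX(reading)
------------
96.8        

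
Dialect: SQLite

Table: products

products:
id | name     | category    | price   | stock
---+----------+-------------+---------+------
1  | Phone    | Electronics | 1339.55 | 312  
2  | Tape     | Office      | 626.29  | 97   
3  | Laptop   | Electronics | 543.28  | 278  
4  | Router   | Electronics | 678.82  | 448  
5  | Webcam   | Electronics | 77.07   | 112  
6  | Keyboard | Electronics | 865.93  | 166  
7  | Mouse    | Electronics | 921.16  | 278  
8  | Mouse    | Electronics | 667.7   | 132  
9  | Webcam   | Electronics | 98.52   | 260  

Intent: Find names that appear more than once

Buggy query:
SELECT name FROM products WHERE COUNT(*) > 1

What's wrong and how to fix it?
Bug: WHERE can't reference COUNT(*); aggregates are computed after WHERE

Fix: GROUP BY name, then filter groups with HAVING COUNT(*) > 1

Corrected query:
SELECT name FROM products GROUP BY name HAVING COUNT(*) > 1

Result:
name  
------
Mouse 
Webcam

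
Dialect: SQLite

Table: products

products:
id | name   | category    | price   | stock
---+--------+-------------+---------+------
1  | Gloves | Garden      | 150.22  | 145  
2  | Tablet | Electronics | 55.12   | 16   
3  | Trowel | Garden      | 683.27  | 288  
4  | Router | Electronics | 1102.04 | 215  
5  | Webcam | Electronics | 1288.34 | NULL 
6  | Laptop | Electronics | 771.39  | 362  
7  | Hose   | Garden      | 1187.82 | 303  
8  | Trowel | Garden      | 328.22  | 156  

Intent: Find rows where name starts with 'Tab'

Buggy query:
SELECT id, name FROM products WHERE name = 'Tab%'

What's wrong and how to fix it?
Bug: Wildcards only work with LIKE; '=' treats '%' as a literal character

Fix: Use LIKE for wildcard pattern matching

Corrected query:
SELECT id, name FROM products WHERE name LIKE 'Tab%'

Result:
id | name  
---+-------
2  | Tablet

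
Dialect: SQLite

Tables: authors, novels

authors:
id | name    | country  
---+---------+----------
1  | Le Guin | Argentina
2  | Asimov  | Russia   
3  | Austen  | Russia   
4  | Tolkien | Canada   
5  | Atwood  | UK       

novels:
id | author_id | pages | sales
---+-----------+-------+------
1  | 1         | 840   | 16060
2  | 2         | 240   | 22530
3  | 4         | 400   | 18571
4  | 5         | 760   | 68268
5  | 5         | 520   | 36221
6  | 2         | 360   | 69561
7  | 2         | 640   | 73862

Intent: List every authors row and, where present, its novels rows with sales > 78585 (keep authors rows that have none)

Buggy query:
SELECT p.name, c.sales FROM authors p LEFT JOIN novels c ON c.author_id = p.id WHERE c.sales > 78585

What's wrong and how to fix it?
Bug: Filtering c.sales in WHERE discards the NULL rows produced by LEFT JOIN, turning it into an inner join

Fix: Move the right-table condition into the ON clause so unmatched parents are kept

Corrected query:
SELECT p.name, c.sales FROM authors p LEFT JOIN novels c ON c.author_id = p.id AND c.sales > 78585

Result:
name    | sales
--------+------
Le Guin | NULL 
Asimov  | NULL 
Austen  | NULL 
Tolkien | NULL 
Atwood  | NULL 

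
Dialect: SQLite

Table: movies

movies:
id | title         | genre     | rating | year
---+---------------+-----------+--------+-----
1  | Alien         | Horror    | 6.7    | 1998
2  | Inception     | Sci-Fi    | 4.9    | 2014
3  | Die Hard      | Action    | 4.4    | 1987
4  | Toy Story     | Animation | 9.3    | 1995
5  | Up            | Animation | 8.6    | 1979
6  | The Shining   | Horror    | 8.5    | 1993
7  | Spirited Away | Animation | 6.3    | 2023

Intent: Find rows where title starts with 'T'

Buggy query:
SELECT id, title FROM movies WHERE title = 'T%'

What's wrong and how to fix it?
Bug: Wildcards only work with LIKE; '=' treats '%' as a literal character

Fix: Replace '=' with LIKE so 'T%' is treated as a pattern

Corrected query:
SELECT id, title FROM movies WHERE title LIKE 'T%'

Result:
id | title      
---+------------
4  | Toy Story  
6  | The Shining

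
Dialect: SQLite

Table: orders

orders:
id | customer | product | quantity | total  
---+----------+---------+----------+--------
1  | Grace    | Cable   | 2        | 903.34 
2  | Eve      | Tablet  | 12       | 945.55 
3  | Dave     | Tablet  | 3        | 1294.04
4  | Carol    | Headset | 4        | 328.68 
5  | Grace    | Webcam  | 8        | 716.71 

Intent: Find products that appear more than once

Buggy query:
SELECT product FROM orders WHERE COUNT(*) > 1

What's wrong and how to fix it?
Bug: WHERE can't reference COUNT(*); aggregates are computed after WHERE

Fix: GROUP BY product, then filter groups with HAVING COUNT(*) > 1

Corrected query:
SELECT product FROM orders GROUP BY product HAVING COUNT(*) > 1

Result:
product
-------
Tablet 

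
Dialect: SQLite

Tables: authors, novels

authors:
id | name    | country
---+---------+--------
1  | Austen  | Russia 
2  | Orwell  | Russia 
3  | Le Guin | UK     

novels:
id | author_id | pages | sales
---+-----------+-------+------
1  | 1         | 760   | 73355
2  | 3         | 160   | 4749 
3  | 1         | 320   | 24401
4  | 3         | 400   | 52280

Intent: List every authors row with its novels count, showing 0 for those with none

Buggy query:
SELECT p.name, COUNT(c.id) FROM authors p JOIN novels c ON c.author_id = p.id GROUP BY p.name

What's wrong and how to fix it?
Bug: An inner join excludes parents with zero children

Fix: Use LEFT JOIN so parents without children still appear (COUNT(c.id) gives 0)

Corrected query:
SELECT p.name, COUNT(c.id) FROM authors p LEFT JOIN novels c ON c.author_id = p.id GROUP BY p.name

Result:
name    | COUNT(c.id)
--------+------------
Austen  | 2          
Le Guin | 2          
Orwell  | 0          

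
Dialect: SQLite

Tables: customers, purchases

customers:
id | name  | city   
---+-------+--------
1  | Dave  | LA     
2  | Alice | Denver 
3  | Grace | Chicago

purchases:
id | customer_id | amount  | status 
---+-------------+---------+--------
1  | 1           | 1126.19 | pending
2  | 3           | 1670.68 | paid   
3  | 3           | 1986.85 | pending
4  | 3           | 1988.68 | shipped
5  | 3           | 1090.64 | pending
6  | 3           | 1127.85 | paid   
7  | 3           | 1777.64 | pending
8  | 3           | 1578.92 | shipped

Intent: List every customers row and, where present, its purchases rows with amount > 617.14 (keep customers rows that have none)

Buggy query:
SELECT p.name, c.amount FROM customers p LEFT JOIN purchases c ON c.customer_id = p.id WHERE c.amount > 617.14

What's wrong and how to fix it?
Bug: Filtering c.amount in WHERE discards the NULL rows produced by LEFT JOIN, turning it into an inner join

Fix: Put 'c.amount > 617.14' in the JOIN's ON clause instead of WHERE

Corrected query:
SELECT p.name, c.amount FROM customers p LEFT JOIN purchases c ON c.customer_id = p.id AND c.amount > 617.14

Result:
name  | amount 
------+--------
Dave  | 1126.19
Alice | NULL   
Grace | 1090.64
Grace | 1127.85
Grace | 1578.92
Grace | 1670.68
Grace | 1777.64
Grace | 1986.85
Grace | 1988.68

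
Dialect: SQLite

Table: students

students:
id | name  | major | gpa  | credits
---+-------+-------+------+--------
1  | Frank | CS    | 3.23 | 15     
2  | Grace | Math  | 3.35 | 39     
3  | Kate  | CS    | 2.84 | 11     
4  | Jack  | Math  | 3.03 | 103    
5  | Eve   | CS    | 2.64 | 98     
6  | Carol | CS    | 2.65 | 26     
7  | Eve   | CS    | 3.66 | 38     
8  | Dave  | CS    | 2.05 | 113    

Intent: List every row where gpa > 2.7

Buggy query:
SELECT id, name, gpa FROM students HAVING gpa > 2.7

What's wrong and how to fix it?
Bug: HAVING filters the output of aggregation, but this query has no GROUP BY and no aggregate functions, so SQLite rejects it (HAVING clause on a non-aggregate query); the condition here is per row

Fix: Use WHERE for row-level filtering

Corrected query:
SELECT id, name, gpa FROM students WHERE gpa > 2.7

Result:
id | name  | gpa 
---+-------+-----
1  | Frank | 3.23
2  | Grace | 3.35
3  | Kate  | 2.84
4  | Jack  | 3.03
7  | Eve   | 3.66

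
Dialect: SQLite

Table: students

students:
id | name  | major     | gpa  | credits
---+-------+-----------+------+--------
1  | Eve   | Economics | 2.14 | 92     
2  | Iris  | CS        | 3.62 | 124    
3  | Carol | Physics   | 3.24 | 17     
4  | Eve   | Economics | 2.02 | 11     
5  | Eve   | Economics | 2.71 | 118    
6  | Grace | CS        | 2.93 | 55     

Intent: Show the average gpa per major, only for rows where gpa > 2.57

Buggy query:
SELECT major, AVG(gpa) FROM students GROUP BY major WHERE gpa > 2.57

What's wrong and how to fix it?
Bug: WHERE cannot follow GROUP BY

Fix: Place WHERE between FROM and GROUP BY

Corrected query:
SELECT major, AVG(gpa) FROM students WHERE gpa > 2.57 GROUP BY major

Result:
major     | AVG(gpa)
----------+---------
CS        | 3.275   
Economics | 2.71    
Physics   | 3.24    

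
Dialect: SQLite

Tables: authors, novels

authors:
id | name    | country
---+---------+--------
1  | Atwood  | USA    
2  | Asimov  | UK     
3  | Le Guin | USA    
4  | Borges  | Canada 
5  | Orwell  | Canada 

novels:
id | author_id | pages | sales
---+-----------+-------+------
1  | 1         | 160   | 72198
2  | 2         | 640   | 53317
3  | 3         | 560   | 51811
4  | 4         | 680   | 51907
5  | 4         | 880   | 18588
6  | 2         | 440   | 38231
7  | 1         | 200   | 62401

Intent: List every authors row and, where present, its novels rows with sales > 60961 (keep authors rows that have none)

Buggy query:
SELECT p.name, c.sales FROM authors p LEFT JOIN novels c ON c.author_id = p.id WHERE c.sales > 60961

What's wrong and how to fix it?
Bug: A WHERE condition on the right-hand table after LEFT JOIN drops unmatched parents

Fix: Move the right-table condition into the ON clause so unmatched parents are kept

Corrected query:
SELECT p.name, c.sales FROM authors p LEFT JOIN novels c ON c.author_id = p.id AND c.sales > 60961

Result:
name    | sales
--------+------
Atwood  | 62401
Atwood  | 72198
Asimov  | NULL 
Le Guin | NULL 
Borges  | NULL 
Orwell  | NULL 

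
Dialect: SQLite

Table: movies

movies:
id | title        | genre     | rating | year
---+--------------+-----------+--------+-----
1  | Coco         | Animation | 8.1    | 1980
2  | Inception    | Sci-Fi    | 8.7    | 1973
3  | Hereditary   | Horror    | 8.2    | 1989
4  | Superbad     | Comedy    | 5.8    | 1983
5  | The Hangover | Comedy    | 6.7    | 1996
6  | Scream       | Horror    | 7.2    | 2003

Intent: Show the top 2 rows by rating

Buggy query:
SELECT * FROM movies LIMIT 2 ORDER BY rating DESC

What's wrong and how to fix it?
Bug: ORDER BY cannot follow LIMIT; LIMIT is the final clause

Fix: Sort with ORDER BY, then apply LIMIT

Corrected query:
SELECT * FROM movies ORDER BY rating DESC LIMIT 2

Result:
id | title      | genre  | rating | year
---+------------+--------+--------+-----
2  | Inception  | Sci-Fi | 8.7    | 1973
3  | Hereditary | Horror | 8.2    | 1989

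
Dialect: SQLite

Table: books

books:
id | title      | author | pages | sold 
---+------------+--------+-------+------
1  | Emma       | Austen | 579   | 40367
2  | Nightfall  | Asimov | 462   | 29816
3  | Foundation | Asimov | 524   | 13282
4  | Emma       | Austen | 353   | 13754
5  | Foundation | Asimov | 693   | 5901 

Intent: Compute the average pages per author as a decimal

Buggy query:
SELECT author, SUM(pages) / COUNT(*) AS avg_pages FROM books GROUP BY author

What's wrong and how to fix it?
Bug: Both operands are integers, so '/' performs integer division and truncates

Fix: Multiply by 1.0 (or CAST to REAL) to force floating-point division

Corrected query:
SELECT author, SUM(pages) * 1.0 / COUNT(*) AS avg_pages FROM books GROUP BY author

Result:
author | avg_pages 
-------+-----------
Asimov | 559.666667
Austen | 466       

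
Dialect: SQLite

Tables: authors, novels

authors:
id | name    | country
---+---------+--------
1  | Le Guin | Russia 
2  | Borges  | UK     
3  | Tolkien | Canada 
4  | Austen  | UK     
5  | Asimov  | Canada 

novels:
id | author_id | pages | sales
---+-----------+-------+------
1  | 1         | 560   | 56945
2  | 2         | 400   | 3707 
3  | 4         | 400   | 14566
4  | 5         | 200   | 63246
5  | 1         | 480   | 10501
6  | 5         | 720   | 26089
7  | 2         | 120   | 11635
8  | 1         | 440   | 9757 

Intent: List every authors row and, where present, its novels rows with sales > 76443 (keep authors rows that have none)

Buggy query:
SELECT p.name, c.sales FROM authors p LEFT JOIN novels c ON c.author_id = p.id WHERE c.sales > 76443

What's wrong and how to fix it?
Bug: A WHERE condition on the right-hand table after LEFT JOIN drops unmatched parents

Fix: Move the right-table condition into the ON clause so unmatched parents are kept

Corrected query:
SELECT p.name, c.sales FROM authors p LEFT JOIN novels c ON c.author_id = p.id AND c.sales > 76443

Result:
name    | sales
--------+------
Le Guin | NULL 
Borges  | NULL 
Tolkien | NULL 
Austen  | NULL 
Asimov  | NULL 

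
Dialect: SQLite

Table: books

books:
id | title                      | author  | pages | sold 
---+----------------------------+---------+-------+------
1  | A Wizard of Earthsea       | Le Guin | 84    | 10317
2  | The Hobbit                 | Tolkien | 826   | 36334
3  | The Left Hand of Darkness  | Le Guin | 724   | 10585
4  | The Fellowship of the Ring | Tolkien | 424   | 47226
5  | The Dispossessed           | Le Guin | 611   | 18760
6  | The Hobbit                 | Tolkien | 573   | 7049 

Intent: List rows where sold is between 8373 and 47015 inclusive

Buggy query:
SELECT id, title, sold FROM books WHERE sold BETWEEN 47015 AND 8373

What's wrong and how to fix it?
Bug: BETWEEN expects the lower bound first; with 47015 AND 8373 the range is empty

Fix: Write BETWEEN 8373 AND 47015

Corrected query:
SELECT id, title, sold FROM books WHERE sold BETWEEN 8373 AND 47015

Result:
id | title                     | sold 
---+---------------------------+------
1  | A Wizard of Earthsea      | 10317
2  | The Hobbit                | 36334
3  | The Left Hand of Darkness | 10585
5  | The Dispossessed          | 18760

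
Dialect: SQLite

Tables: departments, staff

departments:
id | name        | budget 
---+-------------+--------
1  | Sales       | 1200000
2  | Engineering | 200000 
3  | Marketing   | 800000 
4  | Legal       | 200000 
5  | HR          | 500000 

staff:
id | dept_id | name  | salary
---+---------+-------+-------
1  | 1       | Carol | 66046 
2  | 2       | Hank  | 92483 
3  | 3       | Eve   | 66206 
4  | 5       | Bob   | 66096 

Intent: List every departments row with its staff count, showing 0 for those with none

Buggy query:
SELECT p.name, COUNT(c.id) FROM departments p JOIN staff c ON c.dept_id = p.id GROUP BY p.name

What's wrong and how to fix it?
Bug: An inner join excludes parents with zero children

Fix: Switch to LEFT JOIN to retain unmatched parent rows

Corrected query:
SELECT p.name, COUNT(c.id) FROM departments p LEFT JOIN staff c ON c.dept_id = p.id GROUP BY p.name

Result:
name        | COUNT(c.id)
------------+------------
Engineering | 1          
HR          | 1          
Legal       | 0          
Marketing   | 1          
Sales       | 1          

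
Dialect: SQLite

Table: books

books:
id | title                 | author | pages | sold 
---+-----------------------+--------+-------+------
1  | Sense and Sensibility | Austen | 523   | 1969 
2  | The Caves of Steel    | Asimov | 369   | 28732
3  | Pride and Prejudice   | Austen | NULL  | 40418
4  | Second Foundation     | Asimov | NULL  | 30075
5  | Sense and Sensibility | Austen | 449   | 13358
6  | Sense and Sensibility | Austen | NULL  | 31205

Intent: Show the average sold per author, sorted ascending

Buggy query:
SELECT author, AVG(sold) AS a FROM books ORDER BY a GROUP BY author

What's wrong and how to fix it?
Bug: GROUP BY must precede ORDER BY

Fix: Move ORDER BY to the end, after GROUP BY

Corrected query:
SELECT author, AVG(sold) AS a FROM books GROUP BY author ORDER BY a

Result:
author | a      
-------+--------
Austen | 21737.5
Asimov | 29403.5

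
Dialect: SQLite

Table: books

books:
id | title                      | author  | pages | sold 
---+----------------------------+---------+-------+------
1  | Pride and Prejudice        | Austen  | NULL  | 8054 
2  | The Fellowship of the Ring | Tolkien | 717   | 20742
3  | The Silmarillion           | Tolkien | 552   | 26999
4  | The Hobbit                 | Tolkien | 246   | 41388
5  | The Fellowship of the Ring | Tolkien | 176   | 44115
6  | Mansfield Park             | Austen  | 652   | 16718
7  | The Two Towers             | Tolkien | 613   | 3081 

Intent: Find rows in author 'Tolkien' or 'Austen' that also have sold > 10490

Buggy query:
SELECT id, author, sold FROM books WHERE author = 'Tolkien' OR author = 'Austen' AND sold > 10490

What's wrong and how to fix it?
Bug: Without parentheses, AND is evaluated before OR, so the sold filter only applies to the 'Austen' branch

Fix: Add parentheses around the OR so the AND applies to both alternatives

Corrected query:
SELECT id, author, sold FROM books WHERE (author = 'Tolkien' OR author = 'Austen') AND sold > 10490

Result:
id | author  | sold 
---+---------+------
2  | Tolkien | 20742
3  | Tolkien | 26999
4  | Tolkien | 41388
5  | Tolkien | 44115
6  | Austen  | 16718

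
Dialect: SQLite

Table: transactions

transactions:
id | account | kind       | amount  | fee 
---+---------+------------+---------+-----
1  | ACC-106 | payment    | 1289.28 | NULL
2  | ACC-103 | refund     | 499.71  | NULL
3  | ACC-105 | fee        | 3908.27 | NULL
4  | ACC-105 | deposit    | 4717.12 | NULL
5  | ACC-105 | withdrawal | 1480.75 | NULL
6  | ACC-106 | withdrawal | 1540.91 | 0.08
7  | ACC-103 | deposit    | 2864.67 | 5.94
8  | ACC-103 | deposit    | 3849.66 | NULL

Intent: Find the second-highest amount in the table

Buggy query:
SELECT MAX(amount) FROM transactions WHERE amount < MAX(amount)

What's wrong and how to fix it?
Bug: The inner MAX is an aggregate inside WHERE, which is not allowed

Fix: Compute the overall MAX in a subquery, then take MAX of rows below it

Corrected query:
SELECT MAX(amount) FROM transactions WHERE amount < (SELECT MAX(amount) FROM transactions)

Result:
MAX(amount)
-----------
3908.27    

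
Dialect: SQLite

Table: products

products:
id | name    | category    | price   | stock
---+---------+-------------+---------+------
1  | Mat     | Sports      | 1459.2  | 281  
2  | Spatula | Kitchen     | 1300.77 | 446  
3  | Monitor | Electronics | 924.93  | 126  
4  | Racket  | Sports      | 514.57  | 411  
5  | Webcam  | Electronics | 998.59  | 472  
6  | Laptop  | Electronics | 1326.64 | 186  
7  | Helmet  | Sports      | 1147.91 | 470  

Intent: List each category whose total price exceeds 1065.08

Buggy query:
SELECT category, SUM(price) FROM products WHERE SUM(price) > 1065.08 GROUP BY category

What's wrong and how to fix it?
Bug: WHERE runs before GROUP BY, so aggregates aren't available there

Fix: Use HAVING (which filters groups after aggregation) instead of WHERE

Corrected query:
SELECT category, SUM(price) FROM products GROUP BY category HAVING SUM(price) > 1065.08

Result:
category    | SUM(price)
------------+-----------
Electronics | 3250.16   
Kitchen     | 1300.77   
Sports      | 3121.68   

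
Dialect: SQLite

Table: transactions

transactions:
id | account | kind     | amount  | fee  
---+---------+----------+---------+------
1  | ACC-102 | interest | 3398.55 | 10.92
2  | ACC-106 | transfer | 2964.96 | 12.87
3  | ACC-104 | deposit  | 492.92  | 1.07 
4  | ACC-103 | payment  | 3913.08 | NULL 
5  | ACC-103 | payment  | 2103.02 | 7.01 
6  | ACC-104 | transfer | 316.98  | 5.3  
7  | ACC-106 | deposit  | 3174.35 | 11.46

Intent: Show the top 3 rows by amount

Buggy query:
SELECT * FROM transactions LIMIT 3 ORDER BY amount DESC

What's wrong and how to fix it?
Bug: LIMIT must come after ORDER BY

Fix: Sort with ORDER BY, then apply LIMIT

Corrected query:
SELECT * FROM transactions ORDER BY amount DESC LIMIT 3

Result:
id | account | kind     | amount  | fee  
---+---------+----------+---------+------
4  | ACC-103 | payment  | 3913.08 | NULL 
1  | ACC-102 | interest | 3398.55 | 10.92
7  | ACC-106 | deposit  | 3174.35 | 11.46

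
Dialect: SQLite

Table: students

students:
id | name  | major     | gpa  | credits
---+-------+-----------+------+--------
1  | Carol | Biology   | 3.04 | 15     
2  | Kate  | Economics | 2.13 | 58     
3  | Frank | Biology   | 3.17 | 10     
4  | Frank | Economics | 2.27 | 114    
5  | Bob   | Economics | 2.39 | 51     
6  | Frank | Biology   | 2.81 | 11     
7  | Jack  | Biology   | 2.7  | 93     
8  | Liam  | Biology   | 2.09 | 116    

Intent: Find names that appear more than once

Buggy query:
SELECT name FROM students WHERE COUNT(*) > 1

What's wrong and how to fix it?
Bug: WHERE can't reference COUNT(*); aggregates are computed after WHERE

Fix: GROUP BY name, then filter groups with HAVING COUNT(*) > 1

Corrected query:
SELECT name FROM students GROUP BY name HAVING COUNT(*) > 1

Result:
name 
-----
Frank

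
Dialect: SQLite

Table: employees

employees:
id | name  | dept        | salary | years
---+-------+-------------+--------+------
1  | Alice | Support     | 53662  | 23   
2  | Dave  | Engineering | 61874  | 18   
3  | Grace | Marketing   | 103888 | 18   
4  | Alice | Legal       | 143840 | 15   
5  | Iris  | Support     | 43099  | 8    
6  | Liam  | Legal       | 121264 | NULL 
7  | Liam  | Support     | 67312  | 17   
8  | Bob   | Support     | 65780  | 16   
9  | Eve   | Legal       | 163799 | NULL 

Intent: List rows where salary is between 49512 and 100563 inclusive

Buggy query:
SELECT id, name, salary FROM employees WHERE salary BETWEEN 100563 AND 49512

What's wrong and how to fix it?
Bug: BETWEEN expects the lower bound first; with 100563 AND 49512 the range is empty

Fix: Swap the bounds so the smaller value comes first

Corrected query:
SELECT id, name, salary FROM employees WHERE salary BETWEEN 49512 AND 100563

Result:
id | name  | salary
---+-------+-------
1  | Alice | 53662 
2  | Dave  | 61874 
7  | Liam  | 67312 
8  | Bob   | 65780 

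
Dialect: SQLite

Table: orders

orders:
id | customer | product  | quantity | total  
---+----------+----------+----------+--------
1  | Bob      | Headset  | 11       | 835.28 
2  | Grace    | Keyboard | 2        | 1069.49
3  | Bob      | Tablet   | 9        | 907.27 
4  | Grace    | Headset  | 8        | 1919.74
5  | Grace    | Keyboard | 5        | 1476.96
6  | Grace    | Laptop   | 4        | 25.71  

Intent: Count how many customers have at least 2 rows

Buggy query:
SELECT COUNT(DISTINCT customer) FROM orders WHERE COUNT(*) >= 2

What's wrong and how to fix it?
Bug: COUNT(*) cannot appear in WHERE; the per-group count doesn't exist yet

Fix: Group first with HAVING COUNT(*) >= 2, then COUNT the resulting groups

Corrected query:
SELECT COUNT(*) FROM (SELECT customer FROM orders GROUP BY customer HAVING COUNT(*) >= 2)

Result:
COUNT(*)
--------
2       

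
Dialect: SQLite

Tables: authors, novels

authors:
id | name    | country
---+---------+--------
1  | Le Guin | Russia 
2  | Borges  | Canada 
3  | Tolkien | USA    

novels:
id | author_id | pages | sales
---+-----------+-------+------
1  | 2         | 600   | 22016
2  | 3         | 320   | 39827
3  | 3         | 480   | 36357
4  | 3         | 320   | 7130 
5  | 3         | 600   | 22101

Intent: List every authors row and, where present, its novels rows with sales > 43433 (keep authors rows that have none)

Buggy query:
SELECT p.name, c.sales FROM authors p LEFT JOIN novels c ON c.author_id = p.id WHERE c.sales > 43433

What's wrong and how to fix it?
Bug: A WHERE condition on the right-hand table after LEFT JOIN drops unmatched parents

Fix: Put 'c.sales > 43433' in the JOIN's ON clause instead of WHERE

Corrected query:
SELECT p.name, c.sales FROM authors p LEFT JOIN novels c ON c.author_id = p.id AND c.sales > 43433

Result:
name    | sales
--------+------
Le Guin | NULL 
Borges  | NULL 
Tolkien | NULL 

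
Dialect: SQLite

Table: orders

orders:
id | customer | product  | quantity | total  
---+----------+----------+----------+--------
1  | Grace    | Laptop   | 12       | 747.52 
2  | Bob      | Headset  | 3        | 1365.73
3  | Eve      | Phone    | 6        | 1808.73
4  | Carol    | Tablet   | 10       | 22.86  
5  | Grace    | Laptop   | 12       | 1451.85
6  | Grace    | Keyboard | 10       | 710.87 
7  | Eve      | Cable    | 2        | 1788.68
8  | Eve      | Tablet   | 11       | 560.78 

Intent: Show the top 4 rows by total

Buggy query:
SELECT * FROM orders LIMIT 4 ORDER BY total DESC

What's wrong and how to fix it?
Bug: ORDER BY cannot follow LIMIT; LIMIT is the final clause

Fix: Sort with ORDER BY, then apply LIMIT

Corrected query:
SELECT * FROM orders ORDER BY total DESC LIMIT 4

Result:
id | customer | product | quantity | total  
---+----------+---------+----------+--------
3  | Eve      | Phone   | 6        | 1808.73
7  | Eve      | Cable   | 2        | 1788.68
5  | Grace    | Laptop  | 12       | 1451.85
2  | Bob      | Headset | 3        | 1365.73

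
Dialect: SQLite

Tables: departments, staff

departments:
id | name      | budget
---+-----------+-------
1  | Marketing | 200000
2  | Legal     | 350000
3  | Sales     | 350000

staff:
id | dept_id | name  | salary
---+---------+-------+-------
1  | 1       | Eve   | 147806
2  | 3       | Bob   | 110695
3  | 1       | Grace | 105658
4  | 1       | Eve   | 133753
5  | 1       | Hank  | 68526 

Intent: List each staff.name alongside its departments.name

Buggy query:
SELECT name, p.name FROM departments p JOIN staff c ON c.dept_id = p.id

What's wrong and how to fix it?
Bug: Both tables have a 'name' column; the unqualified reference is ambiguous

Fix: Qualify the column with its table alias (c.name)

Corrected query:
SELECT c.name, p.name FROM departments p JOIN staff c ON c.dept_id = p.id

Result:
name  | name     
------+----------
Eve   | Marketing
Bob   | Sales    
Grace | Marketing
Eve   | Marketing
Hank  | Marketing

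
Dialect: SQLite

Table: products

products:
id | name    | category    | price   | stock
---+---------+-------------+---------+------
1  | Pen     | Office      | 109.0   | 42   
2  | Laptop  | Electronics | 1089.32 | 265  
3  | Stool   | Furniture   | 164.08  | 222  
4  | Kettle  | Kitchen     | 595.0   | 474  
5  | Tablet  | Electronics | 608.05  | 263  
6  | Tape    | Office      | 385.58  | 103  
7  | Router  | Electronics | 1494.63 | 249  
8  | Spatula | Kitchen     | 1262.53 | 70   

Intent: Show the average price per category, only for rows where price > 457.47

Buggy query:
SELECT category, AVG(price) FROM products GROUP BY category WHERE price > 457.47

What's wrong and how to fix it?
Bug: Row-level WHERE must come before GROUP BY in the clause order

Fix: Move the WHERE clause before GROUP BY

Corrected query:
SELECT category, AVG(price) FROM products WHERE price > 457.47 GROUP BY category

Result:
category    | AVG(price)
------------+-----------
Electronics | 1064      
Kitchen     | 928.765   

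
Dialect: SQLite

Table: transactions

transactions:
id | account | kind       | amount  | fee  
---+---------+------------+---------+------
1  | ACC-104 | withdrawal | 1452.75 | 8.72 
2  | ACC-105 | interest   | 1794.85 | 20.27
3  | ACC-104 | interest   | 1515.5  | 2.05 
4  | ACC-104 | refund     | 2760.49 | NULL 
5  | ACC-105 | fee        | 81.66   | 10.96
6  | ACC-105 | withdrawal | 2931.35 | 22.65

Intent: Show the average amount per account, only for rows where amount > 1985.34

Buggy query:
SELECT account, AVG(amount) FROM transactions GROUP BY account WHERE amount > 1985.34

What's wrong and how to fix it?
Bug: Row-level WHERE must come before GROUP BY in the clause order

Fix: Move the WHERE clause before GROUP BY

Corrected query:
SELECT account, AVG(amount) FROM transactions WHERE amount > 1985.34 GROUP BY account

Result:
account | AVG(amount)
--------+------------
ACC-104 | 2760.49    
ACC-105 | 2931.35    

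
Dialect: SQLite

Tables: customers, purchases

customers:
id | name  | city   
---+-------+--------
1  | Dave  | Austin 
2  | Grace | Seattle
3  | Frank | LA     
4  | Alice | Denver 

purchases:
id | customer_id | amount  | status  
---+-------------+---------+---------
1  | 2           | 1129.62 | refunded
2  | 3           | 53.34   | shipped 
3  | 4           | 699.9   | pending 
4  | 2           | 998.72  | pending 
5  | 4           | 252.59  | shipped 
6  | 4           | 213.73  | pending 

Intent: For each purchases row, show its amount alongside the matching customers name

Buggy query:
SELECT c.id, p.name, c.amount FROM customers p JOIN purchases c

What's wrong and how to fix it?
Bug: Missing join condition: each purchases row is matched to all customers rows instead of just its own

Fix: Add ON c.customer_id = p.id to the JOIN

Corrected query:
SELECT c.id, p.name, c.amount FROM customers p JOIN purchases c ON c.customer_id = p.id

Result:
id | name  | amount 
---+-------+--------
1  | Grace | 1129.62
2  | Frank | 53.34  
3  | Alice | 699.9  
4  | Grace | 998.72 
5  | Alice | 252.59 
6  | Alice | 213.73 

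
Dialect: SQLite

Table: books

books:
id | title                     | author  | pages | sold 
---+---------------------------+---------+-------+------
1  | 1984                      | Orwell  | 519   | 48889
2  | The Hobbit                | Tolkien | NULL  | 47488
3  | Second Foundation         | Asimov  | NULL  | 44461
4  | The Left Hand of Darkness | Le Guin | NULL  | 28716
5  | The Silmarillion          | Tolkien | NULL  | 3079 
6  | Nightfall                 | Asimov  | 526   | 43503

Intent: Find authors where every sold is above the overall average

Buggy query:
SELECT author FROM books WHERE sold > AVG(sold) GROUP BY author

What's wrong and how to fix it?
Bug: AVG() is an aggregate; it can't sit directly in WHERE

Fix: Compute the overall average in a scalar subquery and compare each group's MIN against it in HAVING

Corrected query:
SELECT author FROM books GROUP BY author HAVING MIN(sold) > (SELECT AVG(sold) FROM books)

Result:
author
------
Asimov
Orwell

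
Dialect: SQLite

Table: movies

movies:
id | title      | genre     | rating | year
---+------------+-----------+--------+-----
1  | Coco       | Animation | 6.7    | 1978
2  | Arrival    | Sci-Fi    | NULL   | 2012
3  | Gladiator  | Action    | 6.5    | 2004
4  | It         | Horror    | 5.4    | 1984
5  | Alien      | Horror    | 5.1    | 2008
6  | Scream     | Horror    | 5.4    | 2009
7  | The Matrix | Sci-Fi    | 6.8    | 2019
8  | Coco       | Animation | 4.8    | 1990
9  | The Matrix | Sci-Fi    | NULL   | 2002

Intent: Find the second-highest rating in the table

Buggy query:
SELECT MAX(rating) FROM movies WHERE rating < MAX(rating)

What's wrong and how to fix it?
Bug: The inner MAX is an aggregate inside WHERE, which is not allowed

Fix: Put the inner MAX in a scalar subquery

Corrected query:
SELECT MAX(rating) FROM movies WHERE rating < (SELECT MAX(rating) FROM movies)

Result:
MAX(rating)
-----------
6.7        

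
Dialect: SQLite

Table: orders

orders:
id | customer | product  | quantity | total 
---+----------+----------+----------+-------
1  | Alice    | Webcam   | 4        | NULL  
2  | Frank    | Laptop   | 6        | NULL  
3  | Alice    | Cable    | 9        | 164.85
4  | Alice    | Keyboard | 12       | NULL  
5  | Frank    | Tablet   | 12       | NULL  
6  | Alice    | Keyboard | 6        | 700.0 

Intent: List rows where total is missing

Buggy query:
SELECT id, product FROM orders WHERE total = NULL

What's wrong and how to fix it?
Bug: '= NULL' is always unknown in SQL three-valued logic, so no rows match

Fix: Replace '= NULL' with 'IS NULL'

Corrected query:
SELECT id, product FROM orders WHERE total IS NULL

Result:
id | product 
---+---------
1  | Webcam  
2  | Laptop  
4  | Keyboard
5  | Tablet  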